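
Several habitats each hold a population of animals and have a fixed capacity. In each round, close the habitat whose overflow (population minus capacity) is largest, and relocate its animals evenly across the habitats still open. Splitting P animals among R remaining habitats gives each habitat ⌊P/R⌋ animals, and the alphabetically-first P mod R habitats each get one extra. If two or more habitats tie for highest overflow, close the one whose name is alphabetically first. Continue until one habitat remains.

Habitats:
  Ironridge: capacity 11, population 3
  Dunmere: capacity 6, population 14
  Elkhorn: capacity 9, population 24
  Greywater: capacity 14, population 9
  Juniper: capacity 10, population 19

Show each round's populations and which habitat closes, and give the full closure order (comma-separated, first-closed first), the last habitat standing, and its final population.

Closure order: Elkhorn, Juniper, Dunmere, Greywater
Last habitat: Ironridge with 69 animals

Round 1: Dunmere=14 Elkhorn=24 Greywater=9 Ironridge=3 Juniper=19 → close Elkhorn (overflow 15)
  24÷4 = 6 each, +1 to first 0
Round 2: Dunmere=20 Greywater=15 Ironridge=9 Juniper=25 → close Juniper (overflow 15)
  25÷3 = 8 each, +1 to first 1
Round 3: Dunmere=29 Greywater=23 Ironridge=17 → close Dunmere (overflow 23)
  29÷2 = 14 each, +1 to first 1
Round 4: Greywater=38 Ironridge=31 → close Greywater (overflow 24)
  38÷1 = 38 each, +1 to first 0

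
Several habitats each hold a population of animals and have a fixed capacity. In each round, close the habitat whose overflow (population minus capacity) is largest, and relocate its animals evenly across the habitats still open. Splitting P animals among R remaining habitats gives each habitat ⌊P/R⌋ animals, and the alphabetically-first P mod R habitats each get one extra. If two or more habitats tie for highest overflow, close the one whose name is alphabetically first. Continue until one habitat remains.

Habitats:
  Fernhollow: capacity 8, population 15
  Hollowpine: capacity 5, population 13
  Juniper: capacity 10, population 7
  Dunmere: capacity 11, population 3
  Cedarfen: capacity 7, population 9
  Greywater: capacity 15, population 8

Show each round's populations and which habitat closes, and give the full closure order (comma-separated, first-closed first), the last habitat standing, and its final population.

Closure order: Hollowpine, Fernhollow, Cedarfen, Juniper, Dunmere
Last habitat: Greywater with 55 animals

Round 1: Cedarfen=9 Dunmere=3 Fernhollow=15 Greywater=8 Hollowpine=13 Juniper=7 → close Hollowpine (overflow 8)
  13÷5 = 2 each, +1 to first 3
Round 2: Cedarfen=12 Dunmere=6 Fernhollow=18 Greywater=10 Juniper=9 → close Fernhollow (overflow 10)
  18÷4 = 4 each, +1 to first 2
Round 3: Cedarfen=17 Dunmere=11 Greywater=14 Juniper=13 → close Cedarfen (overflow 10)
  17÷3 = 5 each, +1 to first 2
Round 4: Dunmere=17 Greywater=20 Juniper=18 → close Juniper (overflow 8)
  18÷2 = 9 each, +1 to first 0
Round 5: Dunmere=26 Greywater=29 → close Dunmere (overflow 15)
  26÷1 = 26 each, +1 to first 0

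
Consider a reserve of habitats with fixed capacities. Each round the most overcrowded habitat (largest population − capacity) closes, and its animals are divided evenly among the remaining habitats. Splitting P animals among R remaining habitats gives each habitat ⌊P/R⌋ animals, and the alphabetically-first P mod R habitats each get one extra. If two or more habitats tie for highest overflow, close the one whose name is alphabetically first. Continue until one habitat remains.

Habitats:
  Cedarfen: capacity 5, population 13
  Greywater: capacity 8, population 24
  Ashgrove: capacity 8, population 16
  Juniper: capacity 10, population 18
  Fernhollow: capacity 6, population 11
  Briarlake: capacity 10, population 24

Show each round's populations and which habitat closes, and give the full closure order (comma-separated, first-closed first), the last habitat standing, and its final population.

Closure order: Greywater, Briarlake, Ashgrove, Cedarfen, Fernhollow
Last habitat: Juniper with 106 animals

Round 1: Ashgrove=16 Briarlake=24 Cedarfen=13 Fernhollow=11 Greywater=24 Juniper=18 → close Greywater (overflow 16)
  24÷5 = 4 each, +1 to first 4
Round 2: Ashgrove=21 Briarlake=29 Cedarfen=18 Fernhollow=16 Juniper=22 → close Briarlake (overflow 19)
  29÷4 = 7 each, +1 to first 1
Round 3: Ashgrove=29 Cedarfen=25 Fernhollow=23 Juniper=29 → close Ashgrove (overflow 21)
  29÷3 = 9 each, +1 to first 2
Round 4: Cedarfen=35 Fernhollow=33 Juniper=38 → close Cedarfen (overflow 30)
  35÷2 = 17 each, +1 to first 1
Round 5: Fernhollow=51 Juniper=55 → close Fernhollow (overflow 45)
  51÷1 = 51 each, +1 to first 0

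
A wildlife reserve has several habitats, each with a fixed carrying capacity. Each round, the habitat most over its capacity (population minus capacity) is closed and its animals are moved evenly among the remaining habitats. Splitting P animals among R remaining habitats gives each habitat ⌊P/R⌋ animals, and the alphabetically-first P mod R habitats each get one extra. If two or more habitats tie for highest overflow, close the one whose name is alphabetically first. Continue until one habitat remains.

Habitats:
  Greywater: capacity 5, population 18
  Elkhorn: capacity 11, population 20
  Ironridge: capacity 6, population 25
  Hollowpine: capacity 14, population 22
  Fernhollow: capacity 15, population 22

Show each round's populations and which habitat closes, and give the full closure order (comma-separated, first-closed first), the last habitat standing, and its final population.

Round 1: Elkhorn=20 Fernhollow=22 Greywater=18 Hollowpine=22 Ironridge=25 → close Ironridge (overflow 19)
  25÷4 = 6 each, +1 to first 1
Round 2: Elkhorn=27 Fernhollow=28 Greywater=24 Hollowpine=28 → close Greywater (overflow 19)
  24÷3 = 8 each, +1 to first 0
Round 3: Elkhorn=35 Fernhollow=36 Hollowpine=36 → close Elkhorn (overflow 24)
  35÷2 = 17 each, +1 to first 1
Round 4: Fernhollow=54 Hollowpine=53 → close Fernhollow (overflow 39)
  54÷1 = 54 each, +1 to first 0

Closure order: Ironridge, Greywater, Elkhorn, Fernhollow
Last habitat: Hollowpine with 107 animals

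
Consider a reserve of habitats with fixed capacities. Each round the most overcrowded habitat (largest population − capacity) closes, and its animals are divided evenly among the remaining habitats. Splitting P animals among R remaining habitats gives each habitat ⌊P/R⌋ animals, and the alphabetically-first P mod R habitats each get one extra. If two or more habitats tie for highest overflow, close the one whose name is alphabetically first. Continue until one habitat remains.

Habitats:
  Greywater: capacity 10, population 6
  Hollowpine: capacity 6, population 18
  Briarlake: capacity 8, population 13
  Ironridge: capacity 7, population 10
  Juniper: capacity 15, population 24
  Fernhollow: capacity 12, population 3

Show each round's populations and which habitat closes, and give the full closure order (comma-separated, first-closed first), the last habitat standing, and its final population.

Round 1: Briarlake=13 Fernhollow=3 Greywater=6 Hollowpine=18 Ironridge=10 Juniper=24 → close Hollowpine (overflow 12)
  18÷5 = 3 each, +1 to first 3
Round 2: Briarlake=17 Fernhollow=7 Greywater=10 Ironridge=13 Juniper=27 → close Juniper (overflow 12)
  27÷4 = 6 each, +1 to first 3
Round 3: Briarlake=24 Fernhollow=14 Greywater=17 Ironridge=19 → close Briarlake (overflow 16)
  24÷3 = 8 each, +1 to first 0
Round 4: Fernhollow=22 Greywater=25 Ironridge=27 → close Ironridge (overflow 20)
  27÷2 = 13 each, +1 to first 1
Round 5: Fernhollow=36 Greywater=38 → close Greywater (overflow 28)
  38÷1 = 38 each, +1 to first 0

Closure order: Hollowpine, Juniper, Briarlake, Ironridge, Greywater
Last habitat: Fernhollow with 74 animals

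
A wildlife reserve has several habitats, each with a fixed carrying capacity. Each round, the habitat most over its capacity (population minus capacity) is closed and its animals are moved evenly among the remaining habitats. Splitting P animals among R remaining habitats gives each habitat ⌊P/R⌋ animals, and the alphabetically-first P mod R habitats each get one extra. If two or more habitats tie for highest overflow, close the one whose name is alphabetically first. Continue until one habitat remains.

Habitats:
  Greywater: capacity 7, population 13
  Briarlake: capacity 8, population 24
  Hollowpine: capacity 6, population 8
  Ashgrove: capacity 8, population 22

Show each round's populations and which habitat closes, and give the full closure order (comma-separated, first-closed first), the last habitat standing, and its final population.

Round 1: Ashgrove=22 Briarlake=24 Greywater=13 Hollowpine=8 → close Briarlake (overflow 16)
  24÷3 = 8 each, +1 to first 0
Round 2: Ashgrove=30 Greywater=21 Hollowpine=16 → close Ashgrove (overflow 22)
  30÷2 = 15 each, +1 to first 0
Round 3: Greywater=36 Hollowpine=31 → close Greywater (overflow 29)
  36÷1 = 36 each, +1 to first 0

Closure order: Briarlake, Ashgrove, Greywater
Last habitat: Hollowpine with 67 animals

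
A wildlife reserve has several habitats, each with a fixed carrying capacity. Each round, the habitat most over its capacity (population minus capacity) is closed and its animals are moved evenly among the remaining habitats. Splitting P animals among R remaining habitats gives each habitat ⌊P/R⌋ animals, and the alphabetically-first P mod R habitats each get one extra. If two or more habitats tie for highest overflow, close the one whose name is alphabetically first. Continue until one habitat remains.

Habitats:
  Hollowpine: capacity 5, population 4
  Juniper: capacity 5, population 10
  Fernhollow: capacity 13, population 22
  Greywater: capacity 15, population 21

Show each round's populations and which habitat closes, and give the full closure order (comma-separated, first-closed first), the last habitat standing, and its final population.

Closure order: Fernhollow, Greywater, Juniper
Last habitat: Hollowpine with 57 animals

Round 1: Fernhollow=22 Greywater=21 Hollowpine=4 Juniper=10 → close Fernhollow (overflow 9)
  22÷3 = 7 each, +1 to first 1
Round 2: Greywater=29 Hollowpine=11 Juniper=17 → close Greywater (overflow 14)
  29÷2 = 14 each, +1 to first 1
Round 3: Hollowpine=26 Juniper=31 → close Juniper (overflow 26)
  31÷1 = 31 each, +1 to first 0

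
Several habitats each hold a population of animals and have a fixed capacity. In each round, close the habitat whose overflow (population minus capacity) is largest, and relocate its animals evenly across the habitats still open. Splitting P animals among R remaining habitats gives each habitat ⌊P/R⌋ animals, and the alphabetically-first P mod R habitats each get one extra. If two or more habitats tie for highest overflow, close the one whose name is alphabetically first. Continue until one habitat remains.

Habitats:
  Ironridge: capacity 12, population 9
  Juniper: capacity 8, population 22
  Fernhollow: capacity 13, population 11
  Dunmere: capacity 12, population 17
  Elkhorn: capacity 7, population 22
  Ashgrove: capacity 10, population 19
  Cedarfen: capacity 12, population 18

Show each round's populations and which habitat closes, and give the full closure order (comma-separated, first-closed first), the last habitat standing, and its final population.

Round 1: Ashgrove=19 Cedarfen=18 Dunmere=17 Elkhorn=22 Fernhollow=11 Ironridge=9 Juniper=22 → close Elkhorn (overflow 15)
  22÷6 = 3 each, +1 to first 4
Round 2: Ashgrove=23 Cedarfen=22 Dunmere=21 Fernhollow=15 Ironridge=12 Juniper=25 → close Juniper (overflow 17)
  25÷5 = 5 each, +1 to first 0
Round 3: Ashgrove=28 Cedarfen=27 Dunmere=26 Fernhollow=20 Ironridge=17 → close Ashgrove (overflow 18)
  28÷4 = 7 each, +1 to first 0
Round 4: Cedarfen=34 Dunmere=33 Fernhollow=27 Ironridge=24 → close Cedarfen (overflow 22)
  34÷3 = 11 each, +1 to first 1
Round 5: Dunmere=45 Fernhollow=38 Ironridge=35 → close Dunmere (overflow 33)
  45÷2 = 22 each, +1 to first 1
Round 6: Fernhollow=61 Ironridge=57 → close Fernhollow (overflow 48)
  61÷1 = 61 each, +1 to first 0

Closure order: Elkhorn, Juniper, Ashgrove, Cedarfen, Dunmere, Fernhollow
Last habitat: Ironridge with 118 animals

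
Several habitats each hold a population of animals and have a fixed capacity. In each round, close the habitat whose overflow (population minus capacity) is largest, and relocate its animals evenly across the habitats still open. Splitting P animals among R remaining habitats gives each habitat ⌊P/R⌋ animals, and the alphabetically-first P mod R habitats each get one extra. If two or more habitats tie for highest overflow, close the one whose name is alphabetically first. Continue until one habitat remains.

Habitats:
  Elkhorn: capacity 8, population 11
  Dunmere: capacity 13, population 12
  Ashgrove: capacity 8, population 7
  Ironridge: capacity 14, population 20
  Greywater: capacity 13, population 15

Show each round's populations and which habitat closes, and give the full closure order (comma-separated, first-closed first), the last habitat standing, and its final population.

Round 1: Ashgrove=7 Dunmere=12 Elkhorn=11 Greywater=15 Ironridge=20 → close Ironridge (overflow 6)
  20÷4 = 5 each, +1 to first 0
Round 2: Ashgrove=12 Dunmere=17 Elkhorn=16 Greywater=20 → close Elkhorn (overflow 8)
  16÷3 = 5 each, +1 to first 1
Round 3: Ashgrove=18 Dunmere=22 Greywater=25 → close Greywater (overflow 12)
  25÷2 = 12 each, +1 to first 1
Round 4: Ashgrove=31 Dunmere=34 → close Ashgrove (overflow 23)
  31÷1 = 31 each, +1 to first 0

Closure order: Ironridge, Elkhorn, Greywater, Ashgrove
Last habitat: Dunmere with 65 animals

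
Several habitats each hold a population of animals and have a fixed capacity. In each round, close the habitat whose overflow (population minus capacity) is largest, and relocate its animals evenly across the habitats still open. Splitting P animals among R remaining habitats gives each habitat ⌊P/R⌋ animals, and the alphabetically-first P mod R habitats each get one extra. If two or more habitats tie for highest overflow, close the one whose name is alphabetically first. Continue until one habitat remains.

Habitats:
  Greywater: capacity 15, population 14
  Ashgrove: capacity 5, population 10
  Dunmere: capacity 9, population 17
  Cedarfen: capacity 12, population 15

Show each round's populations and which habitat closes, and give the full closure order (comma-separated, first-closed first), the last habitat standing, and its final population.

Closure order: Dunmere, Ashgrove, Cedarfen
Last habitat: Greywater with 56 animals

Round 1: Ashgrove=10 Cedarfen=15 Dunmere=17 Greywater=14 → close Dunmere (overflow 8)
  17÷3 = 5 each, +1 to first 2
Round 2: Ashgrove=16 Cedarfen=21 Greywater=19 → close Ashgrove (overflow 11)
  16÷2 = 8 each, +1 to first 0
Round 3: Cedarfen=29 Greywater=27 → close Cedarfen (overflow 17)
  29÷1 = 29 each, +1 to first 0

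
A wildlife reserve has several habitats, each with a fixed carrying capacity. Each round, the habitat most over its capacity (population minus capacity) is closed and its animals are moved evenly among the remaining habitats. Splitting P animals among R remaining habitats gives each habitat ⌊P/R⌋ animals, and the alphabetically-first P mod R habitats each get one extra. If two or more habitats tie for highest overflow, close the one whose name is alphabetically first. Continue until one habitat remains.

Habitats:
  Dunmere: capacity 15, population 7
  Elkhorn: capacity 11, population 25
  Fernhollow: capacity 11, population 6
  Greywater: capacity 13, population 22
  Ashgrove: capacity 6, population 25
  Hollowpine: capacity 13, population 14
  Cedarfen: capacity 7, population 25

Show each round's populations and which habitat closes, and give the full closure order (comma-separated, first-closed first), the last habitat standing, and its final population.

Closure order: Ashgrove, Cedarfen, Elkhorn, Greywater, Hollowpine, Fernhollow
Last habitat: Dunmere with 124 animals

Round 1: Ashgrove=25 Cedarfen=25 Dunmere=7 Elkhorn=25 Fernhollow=6 Greywater=22 Hollowpine=14 → close Ashgrove (overflow 19)
  25÷6 = 4 each, +1 to first 1
Round 2: Cedarfen=30 Dunmere=11 Elkhorn=29 Fernhollow=10 Greywater=26 Hollowpine=18 → close Cedarfen (overflow 23)
  30÷5 = 6 each, +1 to first 0
Round 3: Dunmere=17 Elkhorn=35 Fernhollow=16 Greywater=32 Hollowpine=24 → close Elkhorn (overflow 24)
  35÷4 = 8 each, +1 to first 3
Round 4: Dunmere=26 Fernhollow=25 Greywater=41 Hollowpine=32 → close Greywater (overflow 28)
  41÷3 = 13 each, +1 to first 2
Round 5: Dunmere=40 Fernhollow=39 Hollowpine=45 → close Hollowpine (overflow 32)
  45÷2 = 22 each, +1 to first 1
Round 6: Dunmere=63 Fernhollow=61 → close Fernhollow (overflow 50)
  61÷1 = 61 each, +1 to first 0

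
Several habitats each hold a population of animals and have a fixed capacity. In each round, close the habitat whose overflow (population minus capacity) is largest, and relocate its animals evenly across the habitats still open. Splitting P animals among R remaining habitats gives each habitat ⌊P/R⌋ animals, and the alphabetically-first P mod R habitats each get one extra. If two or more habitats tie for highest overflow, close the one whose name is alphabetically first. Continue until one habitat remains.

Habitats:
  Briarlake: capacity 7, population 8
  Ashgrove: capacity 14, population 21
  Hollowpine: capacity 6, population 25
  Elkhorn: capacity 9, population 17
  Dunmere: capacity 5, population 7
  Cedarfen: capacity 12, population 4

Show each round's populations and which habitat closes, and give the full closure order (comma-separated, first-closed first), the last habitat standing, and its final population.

Closure order: Hollowpine, Elkhorn, Ashgrove, Briarlake, Dunmere
Last habitat: Cedarfen with 82 animals

Round 1: Ashgrove=21 Briarlake=8 Cedarfen=4 Dunmere=7 Elkhorn=17 Hollowpine=25 → close Hollowpine (overflow 19)
  25÷5 = 5 each, +1 to first 0
Round 2: Ashgrove=26 Briarlake=13 Cedarfen=9 Dunmere=12 Elkhorn=22 → close Elkhorn (overflow 13)
  22÷4 = 5 each, +1 to first 2
Round 3: Ashgrove=32 Briarlake=19 Cedarfen=14 Dunmere=17 → close Ashgrove (overflow 18)
  32÷3 = 10 each, +1 to first 2
Round 4: Briarlake=30 Cedarfen=25 Dunmere=27 → close Briarlake (overflow 23)
  30÷2 = 15 each, +1 to first 0
Round 5: Cedarfen=40 Dunmere=42 → close Dunmere (overflow 37)
  42÷1 = 42 each, +1 to first 0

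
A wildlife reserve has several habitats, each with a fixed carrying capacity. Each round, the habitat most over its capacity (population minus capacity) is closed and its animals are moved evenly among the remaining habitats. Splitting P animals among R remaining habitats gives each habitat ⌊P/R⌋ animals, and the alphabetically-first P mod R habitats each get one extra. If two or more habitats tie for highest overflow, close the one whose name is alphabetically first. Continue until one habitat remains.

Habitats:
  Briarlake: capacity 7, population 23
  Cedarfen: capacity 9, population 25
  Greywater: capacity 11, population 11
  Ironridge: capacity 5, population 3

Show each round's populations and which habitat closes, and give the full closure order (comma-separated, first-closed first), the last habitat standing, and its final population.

Round 1: Briarlake=23 Cedarfen=25 Greywater=11 Ironridge=3 → close Briarlake (overflow 16)
  23÷3 = 7 each, +1 to first 2
Round 2: Cedarfen=33 Greywater=19 Ironridge=10 → close Cedarfen (overflow 24)
  33÷2 = 16 each, +1 to first 1
Round 3: Greywater=36 Ironridge=26 → close Greywater (overflow 25)
  36÷1 = 36 each, +1 to first 0

Closure order: Briarlake, Cedarfen, Greywater
Last habitat: Ironridge with 62 animals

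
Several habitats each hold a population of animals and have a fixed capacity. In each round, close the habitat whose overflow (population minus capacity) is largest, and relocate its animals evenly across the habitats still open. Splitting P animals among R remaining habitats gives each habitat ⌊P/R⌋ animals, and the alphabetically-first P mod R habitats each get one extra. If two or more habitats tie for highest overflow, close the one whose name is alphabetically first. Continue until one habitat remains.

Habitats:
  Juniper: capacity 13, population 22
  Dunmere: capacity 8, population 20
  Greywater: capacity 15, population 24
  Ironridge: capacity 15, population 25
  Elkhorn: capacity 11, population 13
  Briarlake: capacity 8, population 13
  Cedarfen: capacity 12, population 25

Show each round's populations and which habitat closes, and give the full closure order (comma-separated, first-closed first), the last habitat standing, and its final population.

Round 1: Briarlake=13 Cedarfen=25 Dunmere=20 Elkhorn=13 Greywater=24 Ironridge=25 Juniper=22 → close Cedarfen (overflow 13)
  25÷6 = 4 each, +1 to first 1
Round 2: Briarlake=18 Dunmere=24 Elkhorn=17 Greywater=28 Ironridge=29 Juniper=26 → close Dunmere (overflow 16)
  24÷5 = 4 each, +1 to first 4
Round 3: Briarlake=23 Elkhorn=22 Greywater=33 Ironridge=34 Juniper=30 → close Ironridge (overflow 19)
  34÷4 = 8 each, +1 to first 2
Round 4: Briarlake=32 Elkhorn=31 Greywater=41 Juniper=38 → close Greywater (overflow 26)
  41÷3 = 13 each, +1 to first 2
Round 5: Briarlake=46 Elkhorn=45 Juniper=51 → close Briarlake (overflow 38)
  46÷2 = 23 each, +1 to first 0
Round 6: Elkhorn=68 Juniper=74 → close Juniper (overflow 61)
  74÷1 = 74 each, +1 to first 0

Closure order: Cedarfen, Dunmere, Ironridge, Greywater, Briarlake, Juniper
Last habitat: Elkhorn with 142 animals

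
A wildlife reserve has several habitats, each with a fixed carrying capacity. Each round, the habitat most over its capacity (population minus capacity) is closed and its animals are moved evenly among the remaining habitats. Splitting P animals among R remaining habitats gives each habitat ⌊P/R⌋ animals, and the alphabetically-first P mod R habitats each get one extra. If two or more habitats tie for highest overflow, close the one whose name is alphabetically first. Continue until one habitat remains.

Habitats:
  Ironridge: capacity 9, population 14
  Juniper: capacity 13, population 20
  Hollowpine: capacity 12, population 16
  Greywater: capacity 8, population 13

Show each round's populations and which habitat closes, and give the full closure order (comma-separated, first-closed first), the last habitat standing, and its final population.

Closure order: Juniper, Greywater, Hollowpine
Last habitat: Ironridge with 63 animals

Round 1: Greywater=13 Hollowpine=16 Ironridge=14 Juniper=20 → close Juniper (overflow 7)
  20÷3 = 6 each, +1 to first 2
Round 2: Greywater=20 Hollowpine=23 Ironridge=20 → close Greywater (overflow 12)
  20÷2 = 10 each, +1 to first 0
Round 3: Hollowpine=33 Ironridge=30 → close Hollowpine (overflow 21)
  33÷1 = 33 each, +1 to first 0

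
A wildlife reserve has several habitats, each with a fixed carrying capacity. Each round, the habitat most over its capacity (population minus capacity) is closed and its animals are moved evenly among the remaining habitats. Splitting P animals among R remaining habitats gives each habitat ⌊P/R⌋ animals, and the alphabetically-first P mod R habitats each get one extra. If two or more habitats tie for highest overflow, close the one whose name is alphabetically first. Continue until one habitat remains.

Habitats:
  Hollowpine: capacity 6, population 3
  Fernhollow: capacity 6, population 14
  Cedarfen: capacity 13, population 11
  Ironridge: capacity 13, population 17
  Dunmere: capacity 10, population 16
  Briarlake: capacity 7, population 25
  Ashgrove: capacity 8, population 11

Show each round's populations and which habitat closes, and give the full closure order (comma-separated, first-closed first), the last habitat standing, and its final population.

Closure order: Briarlake, Fernhollow, Dunmere, Ashgrove, Ironridge, Cedarfen
Last habitat: Hollowpine with 97 animals

Round 1: Ashgrove=11 Briarlake=25 Cedarfen=11 Dunmere=16 Fernhollow=14 Hollowpine=3 Ironridge=17 → close Briarlake (overflow 18)
  25÷6 = 4 each, +1 to first 1
Round 2: Ashgrove=16 Cedarfen=15 Dunmere=20 Fernhollow=18 Hollowpine=7 Ironridge=21 → close Fernhollow (overflow 12)
  18÷5 = 3 each, +1 to first 3
Round 3: Ashgrove=20 Cedarfen=19 Dunmere=24 Hollowpine=10 Ironridge=24 → close Dunmere (overflow 14)
  24÷4 = 6 each, +1 to first 0
Round 4: Ashgrove=26 Cedarfen=25 Hollowpine=16 Ironridge=30 → close Ashgrove (overflow 18)
  26÷3 = 8 each, +1 to first 2
Round 5: Cedarfen=34 Hollowpine=25 Ironridge=38 → close Ironridge (overflow 25)
  38÷2 = 19 each, +1 to first 0
Round 6: Cedarfen=53 Hollowpine=44 → close Cedarfen (overflow 40)
  53÷1 = 53 each, +1 to first 0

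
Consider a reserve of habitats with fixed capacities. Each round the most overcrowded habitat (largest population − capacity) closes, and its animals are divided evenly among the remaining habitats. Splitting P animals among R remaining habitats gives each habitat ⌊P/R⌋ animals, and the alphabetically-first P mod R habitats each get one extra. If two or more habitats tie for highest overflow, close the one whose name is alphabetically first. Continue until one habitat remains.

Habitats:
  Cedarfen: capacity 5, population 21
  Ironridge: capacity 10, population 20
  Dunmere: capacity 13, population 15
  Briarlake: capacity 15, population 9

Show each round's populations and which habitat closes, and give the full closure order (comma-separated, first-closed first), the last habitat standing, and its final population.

Closure order: Cedarfen, Ironridge, Dunmere
Last habitat: Briarlake with 65 animals

Round 1: Briarlake=9 Cedarfen=21 Dunmere=15 Ironridge=20 → close Cedarfen (overflow 16)
  21÷3 = 7 each, +1 to first 0
Round 2: Briarlake=16 Dunmere=22 Ironridge=27 → close Ironridge (overflow 17)
  27÷2 = 13 each, +1 to first 1
Round 3: Briarlake=30 Dunmere=35 → close Dunmere (overflow 22)
  35÷1 = 35 each, +1 to first 0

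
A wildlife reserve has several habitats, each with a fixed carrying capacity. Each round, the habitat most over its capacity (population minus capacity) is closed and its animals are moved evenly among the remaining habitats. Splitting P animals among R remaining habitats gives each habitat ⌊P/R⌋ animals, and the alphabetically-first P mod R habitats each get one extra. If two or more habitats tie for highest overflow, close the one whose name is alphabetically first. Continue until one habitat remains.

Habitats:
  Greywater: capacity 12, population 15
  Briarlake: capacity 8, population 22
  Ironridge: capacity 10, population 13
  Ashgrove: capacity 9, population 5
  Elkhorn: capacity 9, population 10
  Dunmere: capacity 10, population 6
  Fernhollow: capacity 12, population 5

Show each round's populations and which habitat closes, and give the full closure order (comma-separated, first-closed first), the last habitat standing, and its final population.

Closure order: Briarlake, Greywater, Elkhorn, Ironridge, Ashgrove, Dunmere
Last habitat: Fernhollow with 76 animals

Round 1: Ashgrove=5 Briarlake=22 Dunmere=6 Elkhorn=10 Fernhollow=5 Greywater=15 Ironridge=13 → close Briarlake (overflow 14)
  22÷6 = 3 each, +1 to first 4
Round 2: Ashgrove=9 Dunmere=10 Elkhorn=14 Fernhollow=9 Greywater=18 Ironridge=16 → close Greywater (overflow 6)
  18÷5 = 3 each, +1 to first 3
Round 3: Ashgrove=13 Dunmere=14 Elkhorn=18 Fernhollow=12 Ironridge=19 → close Elkhorn (overflow 9)
  18÷4 = 4 each, +1 to first 2
Round 4: Ashgrove=18 Dunmere=19 Fernhollow=16 Ironridge=23 → close Ironridge (overflow 13)
  23÷3 = 7 each, +1 to first 2
Round 5: Ashgrove=26 Dunmere=27 Fernhollow=23 → close Ashgrove (overflow 17)
  26÷2 = 13 each, +1 to first 0
Round 6: Dunmere=40 Fernhollow=36 → close Dunmere (overflow 30)
  40÷1 = 40 each, +1 to first 0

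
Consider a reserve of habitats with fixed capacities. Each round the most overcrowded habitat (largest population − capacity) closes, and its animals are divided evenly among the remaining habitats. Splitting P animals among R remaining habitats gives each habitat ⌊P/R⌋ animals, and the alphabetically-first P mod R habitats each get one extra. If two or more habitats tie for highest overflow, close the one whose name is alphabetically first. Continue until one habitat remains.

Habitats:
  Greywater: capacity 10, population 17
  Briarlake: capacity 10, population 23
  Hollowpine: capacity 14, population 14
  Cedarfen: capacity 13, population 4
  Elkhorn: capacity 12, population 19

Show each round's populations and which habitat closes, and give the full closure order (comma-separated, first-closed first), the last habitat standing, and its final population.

Closure order: Briarlake, Elkhorn, Greywater, Hollowpine
Last habitat: Cedarfen with 77 animals

Round 1: Briarlake=23 Cedarfen=4 Elkhorn=19 Greywater=17 Hollowpine=14 → close Briarlake (overflow 13)
  23÷4 = 5 each, +1 to first 3
Round 2: Cedarfen=10 Elkhorn=25 Greywater=23 Hollowpine=19 → close Elkhorn (overflow 13)
  25÷3 = 8 each, +1 to first 1
Round 3: Cedarfen=19 Greywater=31 Hollowpine=27 → close Greywater (overflow 21)
  31÷2 = 15 each, +1 to first 1
Round 4: Cedarfen=35 Hollowpine=42 → close Hollowpine (overflow 28)
  42÷1 = 42 each, +1 to first 0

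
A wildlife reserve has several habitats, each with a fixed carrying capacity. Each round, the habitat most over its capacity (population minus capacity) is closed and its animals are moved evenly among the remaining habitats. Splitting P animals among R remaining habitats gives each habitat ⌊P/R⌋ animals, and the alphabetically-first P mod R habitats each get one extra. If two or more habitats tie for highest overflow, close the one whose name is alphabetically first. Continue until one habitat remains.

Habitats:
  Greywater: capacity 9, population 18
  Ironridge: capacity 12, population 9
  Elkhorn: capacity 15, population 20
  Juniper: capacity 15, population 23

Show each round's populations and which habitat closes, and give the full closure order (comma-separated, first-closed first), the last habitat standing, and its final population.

Round 1: Elkhorn=20 Greywater=18 Ironridge=9 Juniper=23 → close Greywater (overflow 9)
  18÷3 = 6 each, +1 to first 0
Round 2: Elkhorn=26 Ironridge=15 Juniper=29 → close Juniper (overflow 14)
  29÷2 = 14 each, +1 to first 1
Round 3: Elkhorn=41 Ironridge=29 → close Elkhorn (overflow 26)
  41÷1 = 41 each, +1 to first 0

Closure order: Greywater, Juniper, Elkhorn
Last habitat: Ironridge with 70 animals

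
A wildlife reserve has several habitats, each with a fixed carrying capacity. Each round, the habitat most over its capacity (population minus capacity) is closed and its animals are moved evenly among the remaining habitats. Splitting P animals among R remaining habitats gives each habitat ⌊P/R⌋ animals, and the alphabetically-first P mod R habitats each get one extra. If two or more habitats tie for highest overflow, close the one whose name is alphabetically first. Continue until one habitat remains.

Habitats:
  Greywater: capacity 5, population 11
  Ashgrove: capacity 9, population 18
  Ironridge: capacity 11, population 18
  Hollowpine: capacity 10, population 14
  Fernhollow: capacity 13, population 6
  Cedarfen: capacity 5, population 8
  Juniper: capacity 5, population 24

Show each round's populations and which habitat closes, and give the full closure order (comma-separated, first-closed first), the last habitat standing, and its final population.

Closure order: Juniper, Ashgrove, Ironridge, Greywater, Cedarfen, Hollowpine
Last habitat: Fernhollow with 99 animals

Round 1: Ashgrove=18 Cedarfen=8 Fernhollow=6 Greywater=11 Hollowpine=14 Ironridge=18 Juniper=24 → close Juniper (overflow 19)
  24÷6 = 4 each, +1 to first 0
Round 2: Ashgrove=22 Cedarfen=12 Fernhollow=10 Greywater=15 Hollowpine=18 Ironridge=22 → close Ashgrove (overflow 13)
  22÷5 = 4 each, +1 to first 2
Round 3: Cedarfen=17 Fernhollow=15 Greywater=19 Hollowpine=22 Ironridge=26 → close Ironridge (overflow 15)
  26÷4 = 6 each, +1 to first 2
Round 4: Cedarfen=24 Fernhollow=22 Greywater=25 Hollowpine=28 → close Greywater (overflow 20)
  25÷3 = 8 each, +1 to first 1
Round 5: Cedarfen=33 Fernhollow=30 Hollowpine=36 → close Cedarfen (overflow 28)
  33÷2 = 16 each, +1 to first 1
Round 6: Fernhollow=47 Hollowpine=52 → close Hollowpine (overflow 42)
  52÷1 = 52 each, +1 to first 0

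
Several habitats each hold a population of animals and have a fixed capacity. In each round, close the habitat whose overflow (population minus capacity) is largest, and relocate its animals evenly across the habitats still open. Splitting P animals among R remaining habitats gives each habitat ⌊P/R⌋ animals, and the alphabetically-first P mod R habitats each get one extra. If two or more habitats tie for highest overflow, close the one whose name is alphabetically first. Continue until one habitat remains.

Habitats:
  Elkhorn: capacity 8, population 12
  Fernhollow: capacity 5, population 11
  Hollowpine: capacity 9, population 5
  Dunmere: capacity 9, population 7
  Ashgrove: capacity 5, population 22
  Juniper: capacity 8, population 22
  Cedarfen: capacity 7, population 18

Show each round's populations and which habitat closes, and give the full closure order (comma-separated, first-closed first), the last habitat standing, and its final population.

Closure order: Ashgrove, Juniper, Cedarfen, Fernhollow, Elkhorn, Dunmere
Last habitat: Hollowpine with 97 animals

Round 1: Ashgrove=22 Cedarfen=18 Dunmere=7 Elkhorn=12 Fernhollow=11 Hollowpine=5 Juniper=22 → close Ashgrove (overflow 17)
  22÷6 = 3 each, +1 to first 4
Round 2: Cedarfen=22 Dunmere=11 Elkhorn=16 Fernhollow=15 Hollowpine=8 Juniper=25 → close Juniper (overflow 17)
  25÷5 = 5 each, +1 to first 0
Round 3: Cedarfen=27 Dunmere=16 Elkhorn=21 Fernhollow=20 Hollowpine=13 → close Cedarfen (overflow 20)
  27÷4 = 6 each, +1 to first 3
Round 4: Dunmere=23 Elkhorn=28 Fernhollow=27 Hollowpine=19 → close Fernhollow (overflow 22)
  27÷3 = 9 each, +1 to first 0
Round 5: Dunmere=32 Elkhorn=37 Hollowpine=28 → close Elkhorn (overflow 29)
  37÷2 = 18 each, +1 to first 1
Round 6: Dunmere=51 Hollowpine=46 → close Dunmere (overflow 42)
  51÷1 = 51 each, +1 to first 0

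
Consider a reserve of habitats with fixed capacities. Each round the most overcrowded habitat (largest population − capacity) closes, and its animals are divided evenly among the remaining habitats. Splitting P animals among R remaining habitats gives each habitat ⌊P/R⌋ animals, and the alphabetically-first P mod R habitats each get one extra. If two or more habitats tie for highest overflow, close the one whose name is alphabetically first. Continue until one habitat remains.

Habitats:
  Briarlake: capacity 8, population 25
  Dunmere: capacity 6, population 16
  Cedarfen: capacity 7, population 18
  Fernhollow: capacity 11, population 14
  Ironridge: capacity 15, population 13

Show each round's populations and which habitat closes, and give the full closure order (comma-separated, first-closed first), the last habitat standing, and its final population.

Closure order: Briarlake, Cedarfen, Dunmere, Fernhollow
Last habitat: Ironridge with 86 animals

Round 1: Briarlake=25 Cedarfen=18 Dunmere=16 Fernhollow=14 Ironridge=13 → close Briarlake (overflow 17)
  25÷4 = 6 each, +1 to first 1
Round 2: Cedarfen=25 Dunmere=22 Fernhollow=20 Ironridge=19 → close Cedarfen (overflow 18)
  25÷3 = 8 each, +1 to first 1
Round 3: Dunmere=31 Fernhollow=28 Ironridge=27 → close Dunmere (overflow 25)
  31÷2 = 15 each, +1 to first 1
Round 4: Fernhollow=44 Ironridge=42 → close Fernhollow (overflow 33)
  44÷1 = 44 each, +1 to first 0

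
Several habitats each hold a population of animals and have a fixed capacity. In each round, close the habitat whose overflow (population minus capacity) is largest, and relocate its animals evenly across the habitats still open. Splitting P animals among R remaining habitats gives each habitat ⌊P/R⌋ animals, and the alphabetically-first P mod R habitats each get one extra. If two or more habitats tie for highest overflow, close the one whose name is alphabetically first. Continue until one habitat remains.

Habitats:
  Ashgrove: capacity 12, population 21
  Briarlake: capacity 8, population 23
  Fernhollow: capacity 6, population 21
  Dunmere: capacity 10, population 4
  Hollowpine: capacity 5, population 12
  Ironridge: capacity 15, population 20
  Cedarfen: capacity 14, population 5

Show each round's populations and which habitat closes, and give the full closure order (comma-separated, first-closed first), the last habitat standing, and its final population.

Round 1: Ashgrove=21 Briarlake=23 Cedarfen=5 Dunmere=4 Fernhollow=21 Hollowpine=12 Ironridge=20 → close Briarlake (overflow 15)
  23÷6 = 3 each, +1 to first 5
Round 2: Ashgrove=25 Cedarfen=9 Dunmere=8 Fernhollow=25 Hollowpine=16 Ironridge=23 → close Fernhollow (overflow 19)
  25÷5 = 5 each, +1 to first 0
Round 3: Ashgrove=30 Cedarfen=14 Dunmere=13 Hollowpine=21 Ironridge=28 → close Ashgrove (overflow 18)
  30÷4 = 7 each, +1 to first 2
Round 4: Cedarfen=22 Dunmere=21 Hollowpine=28 Ironridge=35 → close Hollowpine (overflow 23)
  28÷3 = 9 each, +1 to first 1
Round 5: Cedarfen=32 Dunmere=30 Ironridge=44 → close Ironridge (overflow 29)
  44÷2 = 22 each, +1 to first 0
Round 6: Cedarfen=54 Dunmere=52 → close Dunmere (overflow 42)
  52÷1 = 52 each, +1 to first 0

Closure order: Briarlake, Fernhollow, Ashgrove, Hollowpine, Ironridge, Dunmere
Last habitat: Cedarfen with 106 animals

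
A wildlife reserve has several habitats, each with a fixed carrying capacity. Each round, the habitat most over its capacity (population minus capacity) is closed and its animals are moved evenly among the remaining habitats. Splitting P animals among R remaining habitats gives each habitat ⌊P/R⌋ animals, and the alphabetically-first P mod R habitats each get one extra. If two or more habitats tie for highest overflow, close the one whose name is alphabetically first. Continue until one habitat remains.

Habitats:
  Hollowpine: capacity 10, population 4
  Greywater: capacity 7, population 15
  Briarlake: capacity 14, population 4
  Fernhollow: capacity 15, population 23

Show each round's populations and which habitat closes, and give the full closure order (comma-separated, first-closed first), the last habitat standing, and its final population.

Round 1: Briarlake=4 Fernhollow=23 Greywater=15 Hollowpine=4 → close Fernhollow (overflow 8)
  23÷3 = 7 each, +1 to first 2
Round 2: Briarlake=12 Greywater=23 Hollowpine=11 → close Greywater (overflow 16)
  23÷2 = 11 each, +1 to first 1
Round 3: Briarlake=24 Hollowpine=22 → close Hollowpine (overflow 12)
  22÷1 = 22 each, +1 to first 0

Closure order: Fernhollow, Greywater, Hollowpine
Last habitat: Briarlake with 46 animals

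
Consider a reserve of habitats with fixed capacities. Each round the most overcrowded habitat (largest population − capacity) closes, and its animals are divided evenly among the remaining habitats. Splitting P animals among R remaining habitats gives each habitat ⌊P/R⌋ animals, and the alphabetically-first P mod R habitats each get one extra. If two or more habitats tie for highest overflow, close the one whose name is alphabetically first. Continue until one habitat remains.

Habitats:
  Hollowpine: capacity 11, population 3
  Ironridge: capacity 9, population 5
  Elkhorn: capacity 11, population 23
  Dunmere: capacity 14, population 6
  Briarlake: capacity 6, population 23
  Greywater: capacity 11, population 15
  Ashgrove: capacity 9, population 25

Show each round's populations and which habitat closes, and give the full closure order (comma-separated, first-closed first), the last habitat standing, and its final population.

Closure order: Briarlake, Ashgrove, Elkhorn, Greywater, Ironridge, Dunmere
Last habitat: Hollowpine with 100 animals

Round 1: Ashgrove=25 Briarlake=23 Dunmere=6 Elkhorn=23 Greywater=15 Hollowpine=3 Ironridge=5 → close Briarlake (overflow 17)
  23÷6 = 3 each, +1 to first 5
Round 2: Ashgrove=29 Dunmere=10 Elkhorn=27 Greywater=19 Hollowpine=7 Ironridge=8 → close Ashgrove (overflow 20)
  29÷5 = 5 each, +1 to first 4
Round 3: Dunmere=16 Elkhorn=33 Greywater=25 Hollowpine=13 Ironridge=13 → close Elkhorn (overflow 22)
  33÷4 = 8 each, +1 to first 1
Round 4: Dunmere=25 Greywater=33 Hollowpine=21 Ironridge=21 → close Greywater (overflow 22)
  33÷3 = 11 each, +1 to first 0
Round 5: Dunmere=36 Hollowpine=32 Ironridge=32 → close Ironridge (overflow 23)
  32÷2 = 16 each, +1 to first 0
Round 6: Dunmere=52 Hollowpine=48 → close Dunmere (overflow 38)
  52÷1 = 52 each, +1 to first 0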